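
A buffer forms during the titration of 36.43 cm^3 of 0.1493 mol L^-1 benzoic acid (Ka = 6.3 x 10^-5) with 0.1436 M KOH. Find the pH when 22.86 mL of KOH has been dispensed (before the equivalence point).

4.38

Initial n(C6H5COOH) = 0.1493 x 0.03643 = 0.005439 mol.
n(KOH) added = 0.1436 x 0.02286 = 0.003283 mol, converting that many moles of C6H5COOH to C6H5COO-.
Remaining n(C6H5COOH) = 0.002156 mol; n(C6H5COO-) = 0.003283 mol.
By Henderson-Hasselbalch, pH = pKa + log([A^-]/[HA]) = 4.20 + log(0.003283/0.002156) = 4.20 + (+0.18) = 4.38.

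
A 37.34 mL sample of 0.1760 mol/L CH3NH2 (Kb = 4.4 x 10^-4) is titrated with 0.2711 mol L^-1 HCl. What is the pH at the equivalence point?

5.81

n(CH3NH2) = 0.1760 x 0.03734 = 0.006572 mol; V(HCl) at equivalence = 0.006572/0.2711 = 0.02424 L.
At equivalence the base is fully converted to CH3NH3+; total volume = 0.06158 L, so [CH3NH3+] = 0.006572/0.06158 = 0.1067 M.
Ka(CH3NH3+) = Kw/Kb = 1.0e-14 / 4.4 x 10^-4 = 2.27e-11.
[H^+] = sqrt(Ka x [CH3NH3+]) = sqrt(2.27e-11 x 0.1067) = 1.56e-6 M.
pH = -log(1.56e-6) = 5.81.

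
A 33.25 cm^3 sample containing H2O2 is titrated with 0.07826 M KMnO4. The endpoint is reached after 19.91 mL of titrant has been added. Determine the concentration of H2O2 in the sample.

n(KMnO4) = 0.07826 x 0.01991 = 0.001558 mol.
From the balanced equation, 2 mol KMnO4 reacts with 5 mol H2O2, so n(H2O2) = 0.001558 x 5/2 = 0.003895 mol.
[H2O2] = 0.003895 / 0.03325 L = 0.117 M.

0.117 M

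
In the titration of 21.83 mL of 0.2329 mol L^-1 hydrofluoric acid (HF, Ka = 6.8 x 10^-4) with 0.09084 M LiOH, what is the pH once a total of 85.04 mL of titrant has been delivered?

n(acid) = 0.2329 x 0.02183 = 0.005084 mol; n(LiOH) added = 0.09084 x 0.08504 = 0.007725 mol.
Base is in excess by 0.007725 - 0.005084 = 0.002641 mol in a total volume of 0.1069 L.
[OH^-] = 0.002641/0.1069 = 0.02471 M, so pOH = 1.61 and pH = 14.00 - 1.61 = 12.39.

12.39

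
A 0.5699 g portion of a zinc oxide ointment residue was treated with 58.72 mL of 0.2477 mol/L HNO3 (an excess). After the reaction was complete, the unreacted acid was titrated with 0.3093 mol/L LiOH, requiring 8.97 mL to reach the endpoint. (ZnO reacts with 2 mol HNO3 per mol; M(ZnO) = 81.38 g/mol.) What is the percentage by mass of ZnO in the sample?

Total n(HNO3) added = 0.2477 x 0.05872 = 0.01454 mol.
n(LiOH) used = 0.3093 x 0.008970 = 0.002774 mol, which equals the excess n(HNO3).
So n(HNO3) consumed by the sample = 0.01454 - 0.002774 = 0.01177 mol.
n(ZnO) = 0.01177 / 2 = 0.005885 mol.
mass ZnO = 0.005885 x 81.38 = 0.4789 g, so %ZnO = 0.4789/0.5699 x 100 = 84.0%.

84.0%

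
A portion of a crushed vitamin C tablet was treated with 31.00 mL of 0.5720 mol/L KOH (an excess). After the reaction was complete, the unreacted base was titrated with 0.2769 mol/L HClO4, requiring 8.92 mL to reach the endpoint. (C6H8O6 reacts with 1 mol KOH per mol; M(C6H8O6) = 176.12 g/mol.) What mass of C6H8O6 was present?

Total n(KOH) added = 0.5720 x 0.03100 = 0.01773 mol.
n(HClO4) used = 0.2769 x 0.008920 = 0.002470 mol, which equals the excess n(KOH).
So n(KOH) consumed by the sample = 0.01773 - 0.002470 = 0.01526 mol.
n(C6H8O6) = 0.01526 / 1 = 0.01526 mol.
mass = 0.01526 mol x 176.12 g/mol = 2.69 g.

2.69 g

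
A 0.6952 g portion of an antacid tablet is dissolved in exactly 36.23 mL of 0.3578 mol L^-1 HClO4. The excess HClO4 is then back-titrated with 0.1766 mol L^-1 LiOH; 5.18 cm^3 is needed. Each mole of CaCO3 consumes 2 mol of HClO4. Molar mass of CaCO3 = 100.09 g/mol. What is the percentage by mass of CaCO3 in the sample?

Total n(HClO4) added = 0.3578 x 0.03623 = 0.01296 mol.
n(LiOH) used = 0.1766 x 0.005180 = 0.0009148 mol, which equals the excess n(HClO4).
So n(HClO4) consumed by the sample = 0.01296 - 0.0009148 = 0.01205 mol.
n(CaCO3) = 0.01205 / 2 = 0.006024 mol.
mass CaCO3 = 0.006024 x 100.09 = 0.6030 g, so %CaCO3 = 0.6030/0.6952 x 100 = 86.7%.

86.7%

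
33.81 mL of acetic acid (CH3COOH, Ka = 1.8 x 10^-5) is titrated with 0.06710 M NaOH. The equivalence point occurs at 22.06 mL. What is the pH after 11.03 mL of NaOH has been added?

11.03 mL is exactly half the equivalence volume (22.06/2), i.e. the half-equivalence point.
There, n(HA) = n(A^-), so pH = pKa = -log(1.8 x 10^-5) = 4.74.

4.74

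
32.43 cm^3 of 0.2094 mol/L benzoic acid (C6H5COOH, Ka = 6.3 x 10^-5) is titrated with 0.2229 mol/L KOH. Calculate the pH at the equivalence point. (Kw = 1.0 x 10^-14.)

n(C6H5COOH) = 0.2094 x 0.03243 = 0.006791 mol; V(KOH) at equivalence = 0.006791/0.2229 = 0.03047 L.
At equivalence all the acid is converted to C6H5COO-; total volume = 0.03243 + 0.03047 = 0.06290 L, so [C6H5COO-] = 0.006791/0.06290 = 0.1080 M.
Kb = Kw/Ka = 1.0e-14 / 6.3 x 10^-5 = 1.59e-10.
[OH^-] = sqrt(Kb x [C6H5COO-]) = sqrt(1.59e-10 x 0.1080) = 4.14e-6 M.
pOH = 5.38, so pH = 14.00 - 5.38 = 8.62.

8.62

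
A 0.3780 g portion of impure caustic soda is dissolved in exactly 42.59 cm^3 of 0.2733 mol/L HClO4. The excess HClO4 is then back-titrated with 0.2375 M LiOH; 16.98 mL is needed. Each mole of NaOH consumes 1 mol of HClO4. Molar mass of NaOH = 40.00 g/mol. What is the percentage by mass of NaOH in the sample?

80.5%

Total n(HClO4) added = 0.2733 x 0.04259 = 0.01164 mol.
n(LiOH) used = 0.2375 x 0.01698 = 0.004033 mol, which equals the excess n(HClO4).
So n(HClO4) consumed by the sample = 0.01164 - 0.004033 = 0.007607 mol.
n(NaOH) = 0.007607 / 1 = 0.007607 mol.
mass NaOH = 0.007607 x 40.00 = 0.3043 g, so %NaOH = 0.3043/0.3780 x 100 = 80.5%.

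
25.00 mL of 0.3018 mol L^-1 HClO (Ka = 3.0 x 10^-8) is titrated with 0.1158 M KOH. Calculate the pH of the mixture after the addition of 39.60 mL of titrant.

7.71

Initial n(HClO) = 0.3018 x 0.02500 = 0.007545 mol.
n(KOH) added = 0.1158 x 0.03960 = 0.004586 mol, converting that many moles of HClO to ClO-.
Remaining n(HClO) = 0.002959 mol; n(ClO-) = 0.004586 mol.
By Henderson-Hasselbalch, pH = pKa + log([A^-]/[HA]) = 7.52 + log(0.004586/0.002959) = 7.52 + (+0.19) = 7.71.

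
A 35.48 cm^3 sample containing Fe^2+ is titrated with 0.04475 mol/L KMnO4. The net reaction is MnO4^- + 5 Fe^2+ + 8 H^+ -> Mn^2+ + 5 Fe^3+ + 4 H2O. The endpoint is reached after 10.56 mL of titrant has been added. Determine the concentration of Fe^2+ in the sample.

n(KMnO4) = 0.04475 x 0.01056 = 0.0004726 mol.
From the balanced equation, 1 mol KMnO4 reacts with 5 mol Fe^2+, so n(Fe^2+) = 0.0004726 x 5/1 = 0.002363 mol.
[Fe^2+] = 0.002363 / 0.03548 L = 0.0666 M.

0.0666 M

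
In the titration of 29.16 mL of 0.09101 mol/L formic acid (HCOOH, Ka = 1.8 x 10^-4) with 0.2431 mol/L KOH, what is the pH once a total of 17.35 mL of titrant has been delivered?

n(acid) = 0.09101 x 0.02916 = 0.002654 mol; n(KOH) added = 0.2431 x 0.01735 = 0.004218 mol.
Base is in excess by 0.004218 - 0.002654 = 0.001564 mol in a total volume of 0.04651 L.
[OH^-] = 0.001564/0.04651 = 0.03363 M, so pOH = 1.47 and pH = 14.00 - 1.47 = 12.53.

12.53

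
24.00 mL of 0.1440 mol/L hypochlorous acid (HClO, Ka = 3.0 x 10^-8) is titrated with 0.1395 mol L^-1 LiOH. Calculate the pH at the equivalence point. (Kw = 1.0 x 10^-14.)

n(HClO) = 0.1440 x 0.02400 = 0.003456 mol; V(LiOH) at equivalence = 0.003456/0.1395 = 0.02477 L.
At equivalence all the acid is converted to ClO-; total volume = 0.02400 + 0.02477 = 0.04877 L, so [ClO-] = 0.003456/0.04877 = 0.07086 M.
Kb = Kw/Ka = 1.0e-14 / 3.0 x 10^-8 = 3.33e-7.
[OH^-] = sqrt(Kb x [ClO-]) = sqrt(3.33e-7 x 0.07086) = 0.000154 M.
pOH = 3.81, so pH = 14.00 - 3.81 = 10.19.

10.19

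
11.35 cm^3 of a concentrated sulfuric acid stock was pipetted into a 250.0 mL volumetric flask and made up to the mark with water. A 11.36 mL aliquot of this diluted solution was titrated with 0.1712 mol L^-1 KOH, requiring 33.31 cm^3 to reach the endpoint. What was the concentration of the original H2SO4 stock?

n(KOH) = 0.1712 x 0.03331 = 0.005703 mol.
n(H2SO4) in the aliquot = 0.005703 x 1/2 = 0.002851 mol.
[diluted H2SO4] = 0.002851 / 0.01136 = 0.2510 M.
Dilution factor = 250.0/11.35 = 22.03, so [stock] = 0.2510 x 22.03 = 5.53 M.

5.53 M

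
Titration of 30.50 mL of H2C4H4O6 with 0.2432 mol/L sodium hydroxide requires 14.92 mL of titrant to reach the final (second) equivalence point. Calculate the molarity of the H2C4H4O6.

n(NaOH) = 0.2432 x 0.01492 = 0.003629 mol.
At the final (second) equivalence point, 2 mol OH^- react per mol H2C4H4O6, so n(H2C4H4O6) = 0.003629 / 2 = 0.001814 mol.
[H2C4H4O6] = 0.001814 / 0.03050 L = 0.0595 M.

0.0595 M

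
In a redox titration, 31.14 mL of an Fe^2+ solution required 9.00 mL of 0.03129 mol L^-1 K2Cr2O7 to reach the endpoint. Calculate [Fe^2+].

n(K2Cr2O7) = 0.03129 x 0.009000 = 0.0002816 mol.
From the balanced equation, 1 mol K2Cr2O7 reacts with 6 mol Fe^2+, so n(Fe^2+) = 0.0002816 x 6/1 = 0.001690 mol.
[Fe^2+] = 0.001690 / 0.03114 L = 0.0543 M.

0.0543 M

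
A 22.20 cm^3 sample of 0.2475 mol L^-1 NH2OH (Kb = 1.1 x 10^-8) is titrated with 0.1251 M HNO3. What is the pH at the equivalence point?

3.56

n(NH2OH) = 0.2475 x 0.02220 = 0.005494 mol; V(HNO3) at equivalence = 0.005494/0.1251 = 0.04392 L.
At equivalence the base is fully converted to NH3OH+; total volume = 0.06612 L, so [NH3OH+] = 0.005494/0.06612 = 0.08310 M.
Ka(NH3OH+) = Kw/Kb = 1.0e-14 / 1.1 x 10^-8 = 9.09e-7.
[H^+] = sqrt(Ka x [NH3OH+]) = sqrt(9.09e-7 x 0.08310) = 0.000275 M.
pH = -log(0.000275) = 3.56.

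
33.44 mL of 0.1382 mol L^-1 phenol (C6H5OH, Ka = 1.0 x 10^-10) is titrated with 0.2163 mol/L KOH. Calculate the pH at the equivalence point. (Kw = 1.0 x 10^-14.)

11.46

n(C6H5OH) = 0.1382 x 0.03344 = 0.004621 mol; V(KOH) at equivalence = 0.004621/0.2163 = 0.02137 L.
At equivalence all the acid is converted to C6H5O-; total volume = 0.03344 + 0.02137 = 0.05481 L, so [C6H5O-] = 0.004621/0.05481 = 0.08432 M.
Kb = Kw/Ka = 1.0e-14 / 1.0 x 10^-10 = 0.000100.
[OH^-] = sqrt(Kb x [C6H5O-]) = sqrt(0.000100 x 0.08432) = 0.00290 M.
pOH = 2.54, so pH = 14.00 - 2.54 = 11.46.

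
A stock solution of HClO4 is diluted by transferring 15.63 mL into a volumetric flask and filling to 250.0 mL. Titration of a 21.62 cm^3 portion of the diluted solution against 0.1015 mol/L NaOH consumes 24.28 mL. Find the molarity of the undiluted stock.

1.82 M

n(NaOH) = 0.1015 x 0.02428 = 0.002464 mol.
n(HClO4) in the aliquot = 0.002464 mol.
[diluted HClO4] = 0.002464 / 0.02162 = 0.1140 M.
Dilution factor = 250.0/15.63 = 15.99, so [stock] = 0.1140 x 15.99 = 1.82 M.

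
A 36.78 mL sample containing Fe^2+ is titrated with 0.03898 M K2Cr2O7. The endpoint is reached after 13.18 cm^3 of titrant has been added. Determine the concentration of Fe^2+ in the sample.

0.0838 M

n(K2Cr2O7) = 0.03898 x 0.01318 = 0.0005138 mol.
From the balanced equation, 1 mol K2Cr2O7 reacts with 6 mol Fe^2+, so n(Fe^2+) = 0.0005138 x 6/1 = 0.003083 mol.
[Fe^2+] = 0.003083 / 0.03678 L = 0.0838 M.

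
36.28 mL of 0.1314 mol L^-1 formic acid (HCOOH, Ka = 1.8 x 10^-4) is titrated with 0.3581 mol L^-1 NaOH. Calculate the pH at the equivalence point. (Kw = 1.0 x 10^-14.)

n(HCOOH) = 0.1314 x 0.03628 = 0.004767 mol; V(NaOH) at equivalence = 0.004767/0.3581 = 0.01331 L.
At equivalence all the acid is converted to HCOO-; total volume = 0.03628 + 0.01331 = 0.04959 L, so [HCOO-] = 0.004767/0.04959 = 0.09613 M.
Kb = Kw/Ka = 1.0e-14 / 1.8 x 10^-4 = 5.56e-11.
[OH^-] = sqrt(Kb x [HCOO-]) = sqrt(5.56e-11 x 0.09613) = 2.31e-6 M.
pOH = 5.64, so pH = 14.00 - 5.64 = 8.36.

8.36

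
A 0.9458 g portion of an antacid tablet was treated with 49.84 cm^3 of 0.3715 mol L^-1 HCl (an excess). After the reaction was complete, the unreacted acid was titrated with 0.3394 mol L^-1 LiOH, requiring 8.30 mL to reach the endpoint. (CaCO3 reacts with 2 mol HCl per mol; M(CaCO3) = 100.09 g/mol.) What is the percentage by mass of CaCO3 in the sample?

Total n(HCl) added = 0.3715 x 0.04984 = 0.01852 mol.
n(LiOH) used = 0.3394 x 0.008300 = 0.002817 mol, which equals the excess n(HCl).
So n(HCl) consumed by the sample = 0.01852 - 0.002817 = 0.01570 mol.
n(CaCO3) = 0.01570 / 2 = 0.007849 mol.
mass CaCO3 = 0.007849 x 100.09 = 0.7856 g, so %CaCO3 = 0.7856/0.9458 x 100 = 83.1%.

83.1%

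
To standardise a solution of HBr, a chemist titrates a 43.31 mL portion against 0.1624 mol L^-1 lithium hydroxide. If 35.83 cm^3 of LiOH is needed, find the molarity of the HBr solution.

0.134 M

n(LiOH) delivered = 0.1624 x 0.03583 = 0.005819 mol.
For a 1:1 reaction, n(HBr) = 0.005819 mol.
[HBr] = 0.005819 mol / 0.04331 L = 0.134 M.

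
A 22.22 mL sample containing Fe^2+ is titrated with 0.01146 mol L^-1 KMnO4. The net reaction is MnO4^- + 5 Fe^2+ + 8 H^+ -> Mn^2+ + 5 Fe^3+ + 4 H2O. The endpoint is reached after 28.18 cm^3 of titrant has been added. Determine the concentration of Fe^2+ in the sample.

n(KMnO4) = 0.01146 x 0.02818 = 0.0003229 mol.
From the balanced equation, 1 mol KMnO4 reacts with 5 mol Fe^2+, so n(Fe^2+) = 0.0003229 x 5/1 = 0.001615 mol.
[Fe^2+] = 0.001615 / 0.02222 L = 0.0727 M.

0.0727 M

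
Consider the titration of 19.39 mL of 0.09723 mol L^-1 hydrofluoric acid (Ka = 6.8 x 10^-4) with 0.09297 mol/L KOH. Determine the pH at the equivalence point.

n(HF) = 0.09723 x 0.01939 = 0.001885 mol; V(KOH) at equivalence = 0.001885/0.09297 = 0.02028 L.
At equivalence all the acid is converted to F-; total volume = 0.01939 + 0.02028 = 0.03967 L, so [F-] = 0.001885/0.03967 = 0.04753 M.
Kb = Kw/Ka = 1.0e-14 / 6.8 x 10^-4 = 1.47e-11.
[OH^-] = sqrt(Kb x [F-]) = sqrt(1.47e-11 x 0.04753) = 8.36e-7 M.
pOH = 6.08, so pH = 14.00 - 6.08 = 7.92.

7.92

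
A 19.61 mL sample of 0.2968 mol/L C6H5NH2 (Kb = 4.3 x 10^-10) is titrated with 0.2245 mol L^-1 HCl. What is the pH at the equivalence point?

2.76

n(C6H5NH2) = 0.2968 x 0.01961 = 0.005820 mol; V(HCl) at equivalence = 0.005820/0.2245 = 0.02593 L.
At equivalence the base is fully converted to C6H5NH3+; total volume = 0.04554 L, so [C6H5NH3+] = 0.005820/0.04554 = 0.1278 M.
Ka(C6H5NH3+) = Kw/Kb = 1.0e-14 / 4.3 x 10^-10 = 2.33e-5.
[H^+] = sqrt(Ka x [C6H5NH3+]) = sqrt(2.33e-5 x 0.1278) = 0.00172 M.
pH = -log(0.00172) = 2.76.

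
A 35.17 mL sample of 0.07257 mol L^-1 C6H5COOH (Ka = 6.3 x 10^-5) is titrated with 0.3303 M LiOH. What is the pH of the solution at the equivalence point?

n(C6H5COOH) = 0.07257 x 0.03517 = 0.002552 mol; V(LiOH) at equivalence = 0.002552/0.3303 = 0.007727 L.
At equivalence all the acid is converted to C6H5COO-; total volume = 0.03517 + 0.007727 = 0.04290 L, so [C6H5COO-] = 0.002552/0.04290 = 0.05950 M.
Kb = Kw/Ka = 1.0e-14 / 6.3 x 10^-5 = 1.59e-10.
[OH^-] = sqrt(Kb x [C6H5COO-]) = sqrt(1.59e-10 x 0.05950) = 3.07e-6 M.
pOH = 5.51, so pH = 14.00 - 5.51 = 8.49.

8.49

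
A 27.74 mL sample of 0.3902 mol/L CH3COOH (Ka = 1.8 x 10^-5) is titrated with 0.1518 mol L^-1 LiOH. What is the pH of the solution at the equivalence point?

8.89

n(CH3COOH) = 0.3902 x 0.02774 = 0.01082 mol; V(LiOH) at equivalence = 0.01082/0.1518 = 0.07131 L.
At equivalence all the acid is converted to CH3COO-; total volume = 0.02774 + 0.07131 = 0.09905 L, so [CH3COO-] = 0.01082/0.09905 = 0.1093 M.
Kb = Kw/Ka = 1.0e-14 / 1.8 x 10^-5 = 5.56e-10.
[OH^-] = sqrt(Kb x [CH3COO-]) = sqrt(5.56e-10 x 0.1093) = 7.79e-6 M.
pOH = 5.11, so pH = 14.00 - 5.11 = 8.89.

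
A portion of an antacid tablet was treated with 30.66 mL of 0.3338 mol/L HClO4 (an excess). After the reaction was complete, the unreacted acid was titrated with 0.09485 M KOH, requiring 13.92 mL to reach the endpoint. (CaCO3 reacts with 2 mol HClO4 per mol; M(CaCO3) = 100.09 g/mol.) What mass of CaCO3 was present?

0.446 g

Total n(HClO4) added = 0.3338 x 0.03066 = 0.01023 mol.
n(KOH) used = 0.09485 x 0.01392 = 0.001320 mol, which equals the excess n(HClO4).
So n(HClO4) consumed by the sample = 0.01023 - 0.001320 = 0.008914 mol.
n(CaCO3) = 0.008914 / 2 = 0.004457 mol.
mass = 0.004457 mol x 100.09 g/mol = 0.446 g.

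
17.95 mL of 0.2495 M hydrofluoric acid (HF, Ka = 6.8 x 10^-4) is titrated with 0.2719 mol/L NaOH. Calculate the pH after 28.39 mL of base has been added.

n(acid) = 0.2495 x 0.01795 = 0.004479 mol; n(NaOH) added = 0.2719 x 0.02839 = 0.007719 mol.
Base is in excess by 0.007719 - 0.004479 = 0.003241 mol in a total volume of 0.04634 L.
[OH^-] = 0.003241/0.04634 = 0.06993 M, so pOH = 1.16 and pH = 14.00 - 1.16 = 12.84.

12.84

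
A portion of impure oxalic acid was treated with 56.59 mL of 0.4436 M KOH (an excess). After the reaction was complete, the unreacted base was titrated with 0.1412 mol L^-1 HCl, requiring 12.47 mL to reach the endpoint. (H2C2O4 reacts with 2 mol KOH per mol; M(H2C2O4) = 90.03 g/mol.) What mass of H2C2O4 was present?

1.05 g

Total n(KOH) added = 0.4436 x 0.05659 = 0.02510 mol.
n(HCl) used = 0.1412 x 0.01247 = 0.001761 mol, which equals the excess n(KOH).
So n(KOH) consumed by the sample = 0.02510 - 0.001761 = 0.02334 mol.
n(H2C2O4) = 0.02334 / 2 = 0.01167 mol.
mass = 0.01167 mol x 90.03 g/mol = 1.05 g.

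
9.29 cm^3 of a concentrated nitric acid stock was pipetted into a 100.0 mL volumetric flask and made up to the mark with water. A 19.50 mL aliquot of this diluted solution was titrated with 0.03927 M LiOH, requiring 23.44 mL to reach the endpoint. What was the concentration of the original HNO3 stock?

0.508 M

n(LiOH) = 0.03927 x 0.02344 = 0.0009205 mol.
n(HNO3) in the aliquot = 0.0009205 mol.
[diluted HNO3] = 0.0009205 / 0.01950 = 0.04720 M.
Dilution factor = 100.0/9.290 = 10.76, so [stock] = 0.04720 x 10.76 = 0.508 M.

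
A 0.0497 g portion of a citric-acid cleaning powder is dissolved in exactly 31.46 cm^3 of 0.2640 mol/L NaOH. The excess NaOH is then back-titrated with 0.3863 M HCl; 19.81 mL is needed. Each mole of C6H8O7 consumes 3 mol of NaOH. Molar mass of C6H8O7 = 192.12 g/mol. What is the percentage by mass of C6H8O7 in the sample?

Total n(NaOH) added = 0.2640 x 0.03146 = 0.008305 mol.
n(HCl) used = 0.3863 x 0.01981 = 0.007653 mol, which equals the excess n(NaOH).
So n(NaOH) consumed by the sample = 0.008305 - 0.007653 = 0.0006528 mol.
n(C6H8O7) = 0.0006528 / 3 = 0.0002176 mol.
mass C6H8O7 = 0.0002176 x 192.12 = 0.04181 g, so %C6H8O7 = 0.04181/0.0497 x 100 = 84.1%.

84.1%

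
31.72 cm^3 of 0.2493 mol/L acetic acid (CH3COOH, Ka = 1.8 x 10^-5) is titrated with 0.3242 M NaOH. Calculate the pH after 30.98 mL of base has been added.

12.53

n(acid) = 0.2493 x 0.03172 = 0.007908 mol; n(NaOH) added = 0.3242 x 0.03098 = 0.01004 mol.
Base is in excess by 0.01004 - 0.007908 = 0.002136 mol in a total volume of 0.06270 L.
[OH^-] = 0.002136/0.06270 = 0.03407 M, so pOH = 1.47 and pH = 14.00 - 1.47 = 12.53.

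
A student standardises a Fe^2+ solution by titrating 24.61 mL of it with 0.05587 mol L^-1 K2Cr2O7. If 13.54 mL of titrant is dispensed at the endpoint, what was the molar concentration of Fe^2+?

n(K2Cr2O7) = 0.05587 x 0.01354 = 0.0007565 mol.
From the balanced equation, 1 mol K2Cr2O7 reacts with 6 mol Fe^2+, so n(Fe^2+) = 0.0007565 x 6/1 = 0.004539 mol.
[Fe^2+] = 0.004539 / 0.02461 L = 0.184 M.

0.184 M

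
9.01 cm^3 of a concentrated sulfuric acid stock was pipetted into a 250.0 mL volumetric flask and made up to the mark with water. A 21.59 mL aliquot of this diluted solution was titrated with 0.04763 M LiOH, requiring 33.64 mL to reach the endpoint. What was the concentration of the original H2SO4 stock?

1.03 M

n(LiOH) = 0.04763 x 0.03364 = 0.001602 mol.
n(H2SO4) in the aliquot = 0.001602 x 1/2 = 0.0008011 mol.
[diluted H2SO4] = 0.0008011 / 0.02159 = 0.03711 M.
Dilution factor = 250.0/9.010 = 27.75, so [stock] = 0.03711 x 27.75 = 1.03 M.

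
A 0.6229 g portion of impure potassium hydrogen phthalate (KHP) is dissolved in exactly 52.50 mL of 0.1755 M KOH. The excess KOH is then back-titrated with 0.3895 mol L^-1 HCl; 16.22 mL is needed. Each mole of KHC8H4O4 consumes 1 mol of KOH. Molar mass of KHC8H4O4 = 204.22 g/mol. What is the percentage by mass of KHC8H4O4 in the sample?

Total n(KOH) added = 0.1755 x 0.05250 = 0.009214 mol.
n(HCl) used = 0.3895 x 0.01622 = 0.006318 mol, which equals the excess n(KOH).
So n(KOH) consumed by the sample = 0.009214 - 0.006318 = 0.002896 mol.
n(KHC8H4O4) = 0.002896 / 1 = 0.002896 mol.
mass KHC8H4O4 = 0.002896 x 204.22 = 0.5914 g, so %KHC8H4O4 = 0.5914/0.6229 x 100 = 94.9%.

94.9%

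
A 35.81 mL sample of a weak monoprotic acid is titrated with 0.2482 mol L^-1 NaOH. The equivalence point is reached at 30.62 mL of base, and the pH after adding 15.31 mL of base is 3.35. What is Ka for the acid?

15.31 mL is half of the equivalence volume, so this is the half-equivalence point where [HA] = [A^-].
At half-equivalence pH = pKa, so pKa = 3.35.
Ka = 10^(-3.35) = 4.5 x 10^-4.

4.5 x 10^-4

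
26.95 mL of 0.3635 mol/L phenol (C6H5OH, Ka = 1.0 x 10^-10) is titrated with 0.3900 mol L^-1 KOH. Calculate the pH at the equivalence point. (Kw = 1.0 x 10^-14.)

n(C6H5OH) = 0.3635 x 0.02695 = 0.009796 mol; V(KOH) at equivalence = 0.009796/0.3900 = 0.02512 L.
At equivalence all the acid is converted to C6H5O-; total volume = 0.02695 + 0.02512 = 0.05207 L, so [C6H5O-] = 0.009796/0.05207 = 0.1881 M.
Kb = Kw/Ka = 1.0e-14 / 1.0 x 10^-10 = 0.000100.
[OH^-] = sqrt(Kb x [C6H5O-]) = sqrt(0.000100 x 0.1881) = 0.00434 M.
pOH = 2.36, so pH = 14.00 - 2.36 = 11.64.

11.64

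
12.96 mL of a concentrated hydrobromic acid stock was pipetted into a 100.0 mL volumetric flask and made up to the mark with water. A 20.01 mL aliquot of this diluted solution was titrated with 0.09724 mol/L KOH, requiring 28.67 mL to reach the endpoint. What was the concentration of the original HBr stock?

1.08 M

n(KOH) = 0.09724 x 0.02867 = 0.002788 mol.
n(HBr) in the aliquot = 0.002788 mol.
[diluted HBr] = 0.002788 / 0.02001 = 0.1393 M.
Dilution factor = 100.0/12.96 = 7.716, so [stock] = 0.1393 x 7.716 = 1.08 M.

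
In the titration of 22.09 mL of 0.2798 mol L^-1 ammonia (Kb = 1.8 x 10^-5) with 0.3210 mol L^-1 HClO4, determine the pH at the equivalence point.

5.04

n(NH3) = 0.2798 x 0.02209 = 0.006181 mol; V(HClO4) at equivalence = 0.006181/0.3210 = 0.01925 L.
At equivalence the base is fully converted to NH4+; total volume = 0.04134 L, so [NH4+] = 0.006181/0.04134 = 0.1495 M.
Ka(NH4+) = Kw/Kb = 1.0e-14 / 1.8 x 10^-5 = 5.56e-10.
[H^+] = sqrt(Ka x [NH4+]) = sqrt(5.56e-10 x 0.1495) = 9.11e-6 M.
pH = -log(9.11e-6) = 5.04.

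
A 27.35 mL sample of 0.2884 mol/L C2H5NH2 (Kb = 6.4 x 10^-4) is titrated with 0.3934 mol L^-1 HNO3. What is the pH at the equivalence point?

n(C2H5NH2) = 0.2884 x 0.02735 = 0.007888 mol; V(HNO3) at equivalence = 0.007888/0.3934 = 0.02005 L.
At equivalence the base is fully converted to C2H5NH3+; total volume = 0.04740 L, so [C2H5NH3+] = 0.007888/0.04740 = 0.1664 M.
Ka(C2H5NH3+) = Kw/Kb = 1.0e-14 / 6.4 x 10^-4 = 1.56e-11.
[H^+] = sqrt(Ka x [C2H5NH3+]) = sqrt(1.56e-11 x 0.1664) = 1.61e-6 M.
pH = -log(1.61e-6) = 5.79.

5.79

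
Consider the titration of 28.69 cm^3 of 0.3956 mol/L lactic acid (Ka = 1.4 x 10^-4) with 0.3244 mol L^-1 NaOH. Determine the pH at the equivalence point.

8.55

n(HC3H5O3) = 0.3956 x 0.02869 = 0.01135 mol; V(NaOH) at equivalence = 0.01135/0.3244 = 0.03499 L.
At equivalence all the acid is converted to C3H5O3-; total volume = 0.02869 + 0.03499 = 0.06368 L, so [C3H5O3-] = 0.01135/0.06368 = 0.1782 M.
Kb = Kw/Ka = 1.0e-14 / 1.4 x 10^-4 = 7.14e-11.
[OH^-] = sqrt(Kb x [C3H5O3-]) = sqrt(7.14e-11 x 0.1782) = 3.57e-6 M.
pOH = 5.45, so pH = 14.00 - 5.45 = 8.55.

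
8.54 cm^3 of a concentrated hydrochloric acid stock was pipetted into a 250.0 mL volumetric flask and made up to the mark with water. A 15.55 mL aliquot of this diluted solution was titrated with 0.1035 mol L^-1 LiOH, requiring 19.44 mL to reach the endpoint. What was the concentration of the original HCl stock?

n(LiOH) = 0.1035 x 0.01944 = 0.002012 mol.
n(HCl) in the aliquot = 0.002012 mol.
[diluted HCl] = 0.002012 / 0.01555 = 0.1294 M.
Dilution factor = 250.0/8.540 = 29.27, so [stock] = 0.1294 x 29.27 = 3.79 M.

3.79 M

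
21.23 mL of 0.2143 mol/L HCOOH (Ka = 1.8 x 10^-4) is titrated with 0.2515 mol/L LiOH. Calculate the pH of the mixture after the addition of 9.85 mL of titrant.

3.82

Initial n(HCOOH) = 0.2143 x 0.02123 = 0.004550 mol.
n(LiOH) added = 0.2515 x 0.009850 = 0.002477 mol, converting that many moles of HCOOH to HCOO-.
Remaining n(HCOOH) = 0.002072 mol; n(HCOO-) = 0.002477 mol.
By Henderson-Hasselbalch, pH = pKa + log([A^-]/[HA]) = 3.74 + log(0.002477/0.002072) = 3.74 + (+0.08) = 3.82.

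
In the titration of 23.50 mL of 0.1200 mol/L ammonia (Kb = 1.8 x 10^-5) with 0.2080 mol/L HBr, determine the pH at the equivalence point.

5.19

n(NH3) = 0.1200 x 0.02350 = 0.002820 mol; V(HBr) at equivalence = 0.002820/0.2080 = 0.01356 L.
At equivalence the base is fully converted to NH4+; total volume = 0.03706 L, so [NH4+] = 0.002820/0.03706 = 0.07610 M.
Ka(NH4+) = Kw/Kb = 1.0e-14 / 1.8 x 10^-5 = 5.56e-10.
[H^+] = sqrt(Ka x [NH4+]) = sqrt(5.56e-10 x 0.07610) = 6.50e-6 M.
pH = -log(6.50e-6) = 5.19.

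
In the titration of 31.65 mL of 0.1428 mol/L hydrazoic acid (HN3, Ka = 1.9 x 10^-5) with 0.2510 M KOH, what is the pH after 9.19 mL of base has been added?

Initial n(HN3) = 0.1428 x 0.03165 = 0.004520 mol.
n(KOH) added = 0.2510 x 0.009190 = 0.002307 mol, converting that many moles of HN3 to N3-.
Remaining n(HN3) = 0.002213 mol; n(N3-) = 0.002307 mol.
By Henderson-Hasselbalch, pH = pKa + log([A^-]/[HA]) = 4.72 + log(0.002307/0.002213) = 4.72 + (+0.02) = 4.74.

4.74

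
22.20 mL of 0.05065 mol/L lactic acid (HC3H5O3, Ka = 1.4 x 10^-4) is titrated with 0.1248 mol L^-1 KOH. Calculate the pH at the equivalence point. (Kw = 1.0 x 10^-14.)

8.21

n(HC3H5O3) = 0.05065 x 0.02220 = 0.001124 mol; V(KOH) at equivalence = 0.001124/0.1248 = 0.009010 L.
At equivalence all the acid is converted to C3H5O3-; total volume = 0.02220 + 0.009010 = 0.03121 L, so [C3H5O3-] = 0.001124/0.03121 = 0.03603 M.
Kb = Kw/Ka = 1.0e-14 / 1.4 x 10^-4 = 7.14e-11.
[OH^-] = sqrt(Kb x [C3H5O3-]) = sqrt(7.14e-11 x 0.03603) = 1.60e-6 M.
pOH = 5.79, so pH = 14.00 - 5.79 = 8.21.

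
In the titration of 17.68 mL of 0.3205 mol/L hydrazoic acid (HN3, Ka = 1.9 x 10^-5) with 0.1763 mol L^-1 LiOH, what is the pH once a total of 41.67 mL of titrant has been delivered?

n(acid) = 0.3205 x 0.01768 = 0.005666 mol; n(LiOH) added = 0.1763 x 0.04167 = 0.007346 mol.
Base is in excess by 0.007346 - 0.005666 = 0.001680 mol in a total volume of 0.05935 L.
[OH^-] = 0.001680/0.05935 = 0.02831 M, so pOH = 1.55 and pH = 14.00 - 1.55 = 12.45.

12.45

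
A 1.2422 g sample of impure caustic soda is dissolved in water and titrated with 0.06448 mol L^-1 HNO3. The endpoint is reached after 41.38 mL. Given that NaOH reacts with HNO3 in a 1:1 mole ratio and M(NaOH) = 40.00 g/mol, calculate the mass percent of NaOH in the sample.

8.59%

n(HNO3) = 0.06448 x 0.04138 = 0.002668 mol.
n(NaOH) = 0.002668 / 1 = 0.002668 mol.
mass of NaOH = 0.002668 x 40.00 = 0.1067 g.
% purity = 0.1067 / 1.2422 x 100 = 8.59%.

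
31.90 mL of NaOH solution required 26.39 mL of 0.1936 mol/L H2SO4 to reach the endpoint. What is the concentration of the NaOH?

n(H2SO4) delivered = 0.1936 x 0.02639 = 0.005109 mol.
The reaction is 2 NaOH + 1 H2SO4, so n(NaOH) = 0.005109 x 2/1 = 0.01022 mol.
[NaOH] = 0.01022 mol / 0.03190 L = 0.320 M.

0.320 M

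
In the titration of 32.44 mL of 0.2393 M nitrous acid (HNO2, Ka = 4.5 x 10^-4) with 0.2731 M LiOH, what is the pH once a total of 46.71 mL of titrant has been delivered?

12.80

n(acid) = 0.2393 x 0.03244 = 0.007763 mol; n(LiOH) added = 0.2731 x 0.04671 = 0.01276 mol.
Base is in excess by 0.01276 - 0.007763 = 0.004994 mol in a total volume of 0.07915 L.
[OH^-] = 0.004994/0.07915 = 0.06309 M, so pOH = 1.20 and pH = 14.00 - 1.20 = 12.80.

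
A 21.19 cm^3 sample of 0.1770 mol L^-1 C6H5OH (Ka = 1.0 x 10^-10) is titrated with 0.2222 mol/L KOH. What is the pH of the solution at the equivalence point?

11.50

n(C6H5OH) = 0.1770 x 0.02119 = 0.003751 mol; V(KOH) at equivalence = 0.003751/0.2222 = 0.01688 L.
At equivalence all the acid is converted to C6H5O-; total volume = 0.02119 + 0.01688 = 0.03807 L, so [C6H5O-] = 0.003751/0.03807 = 0.09852 M.
Kb = Kw/Ka = 1.0e-14 / 1.0 x 10^-10 = 0.000100.
[OH^-] = sqrt(Kb x [C6H5O-]) = sqrt(0.000100 x 0.09852) = 0.00314 M.
pOH = 2.50, so pH = 14.00 - 2.50 = 11.50.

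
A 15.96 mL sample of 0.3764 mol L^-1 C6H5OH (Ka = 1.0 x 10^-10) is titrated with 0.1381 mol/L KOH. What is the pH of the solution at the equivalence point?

11.50

n(C6H5OH) = 0.3764 x 0.01596 = 0.006007 mol; V(KOH) at equivalence = 0.006007/0.1381 = 0.04350 L.
At equivalence all the acid is converted to C6H5O-; total volume = 0.01596 + 0.04350 = 0.05946 L, so [C6H5O-] = 0.006007/0.05946 = 0.1010 M.
Kb = Kw/Ka = 1.0e-14 / 1.0 x 10^-10 = 0.000100.
[OH^-] = sqrt(Kb x [C6H5O-]) = sqrt(0.000100 x 0.1010) = 0.00318 M.
pOH = 2.50, so pH = 14.00 - 2.50 = 11.50.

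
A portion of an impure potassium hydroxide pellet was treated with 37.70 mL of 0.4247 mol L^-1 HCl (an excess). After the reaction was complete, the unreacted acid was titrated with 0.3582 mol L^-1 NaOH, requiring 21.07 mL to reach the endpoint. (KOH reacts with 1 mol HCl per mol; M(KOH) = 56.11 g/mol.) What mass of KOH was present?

Total n(HCl) added = 0.4247 x 0.03770 = 0.01601 mol.
n(NaOH) used = 0.3582 x 0.02107 = 0.007547 mol, which equals the excess n(HCl).
So n(HCl) consumed by the sample = 0.01601 - 0.007547 = 0.008464 mol.
n(KOH) = 0.008464 / 1 = 0.008464 mol.
mass = 0.008464 mol x 56.11 g/mol = 0.475 g.

0.475 g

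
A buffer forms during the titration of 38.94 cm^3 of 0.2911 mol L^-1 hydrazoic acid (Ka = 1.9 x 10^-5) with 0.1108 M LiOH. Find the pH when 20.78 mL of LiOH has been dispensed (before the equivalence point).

Initial n(HN3) = 0.2911 x 0.03894 = 0.01134 mol.
n(LiOH) added = 0.1108 x 0.02078 = 0.002302 mol, converting that many moles of HN3 to N3-.
Remaining n(HN3) = 0.009033 mol; n(N3-) = 0.002302 mol.
By Henderson-Hasselbalch, pH = pKa + log([A^-]/[HA]) = 4.72 + log(0.002302/0.009033) = 4.72 + (-0.59) = 4.13.

4.13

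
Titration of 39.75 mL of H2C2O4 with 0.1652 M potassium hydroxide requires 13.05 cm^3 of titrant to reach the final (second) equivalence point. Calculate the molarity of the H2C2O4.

n(KOH) = 0.1652 x 0.01305 = 0.002156 mol.
At the final (second) equivalence point, 2 mol OH^- react per mol H2C2O4, so n(H2C2O4) = 0.002156 / 2 = 0.001078 mol.
[H2C2O4] = 0.001078 / 0.03975 L = 0.0271 M.

0.0271 M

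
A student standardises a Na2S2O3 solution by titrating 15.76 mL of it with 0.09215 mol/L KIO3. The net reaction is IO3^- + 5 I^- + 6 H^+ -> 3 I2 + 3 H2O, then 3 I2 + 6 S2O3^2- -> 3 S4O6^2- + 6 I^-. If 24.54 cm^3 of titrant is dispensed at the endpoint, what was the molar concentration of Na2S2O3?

n(KIO3) = 0.09215 x 0.02454 = 0.002261 mol.
From the balanced equation, 1 mol KIO3 reacts with 6 mol Na2S2O3, so n(Na2S2O3) = 0.002261 x 6/1 = 0.01357 mol.
[Na2S2O3] = 0.01357 / 0.01576 L = 0.861 M.

0.861 M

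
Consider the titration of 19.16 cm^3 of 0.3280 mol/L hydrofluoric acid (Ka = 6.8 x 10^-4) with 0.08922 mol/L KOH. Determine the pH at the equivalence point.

n(HF) = 0.3280 x 0.01916 = 0.006284 mol; V(KOH) at equivalence = 0.006284/0.08922 = 0.07044 L.
At equivalence all the acid is converted to F-; total volume = 0.01916 + 0.07044 = 0.08960 L, so [F-] = 0.006284/0.08960 = 0.07014 M.
Kb = Kw/Ka = 1.0e-14 / 6.8 x 10^-4 = 1.47e-11.
[OH^-] = sqrt(Kb x [F-]) = sqrt(1.47e-11 x 0.07014) = 1.02e-6 M.
pOH = 5.99, so pH = 14.00 - 5.99 = 8.01.

8.01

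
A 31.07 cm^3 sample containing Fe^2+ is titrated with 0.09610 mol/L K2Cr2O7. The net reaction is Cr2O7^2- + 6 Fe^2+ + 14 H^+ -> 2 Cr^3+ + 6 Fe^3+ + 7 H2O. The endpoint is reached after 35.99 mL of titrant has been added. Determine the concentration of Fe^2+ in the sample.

n(K2Cr2O7) = 0.09610 x 0.03599 = 0.003459 mol.
From the balanced equation, 1 mol K2Cr2O7 reacts with 6 mol Fe^2+, so n(Fe^2+) = 0.003459 x 6/1 = 0.02075 mol.
[Fe^2+] = 0.02075 / 0.03107 L = 0.668 M.

0.668 M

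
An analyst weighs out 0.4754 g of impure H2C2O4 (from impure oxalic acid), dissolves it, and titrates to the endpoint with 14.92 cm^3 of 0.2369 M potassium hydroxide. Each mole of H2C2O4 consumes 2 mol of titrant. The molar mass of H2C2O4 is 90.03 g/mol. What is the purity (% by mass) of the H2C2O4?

33.5%

n(KOH) = 0.2369 x 0.01492 = 0.003535 mol.
n(H2C2O4) = 0.003535 / 2 = 0.001767 mol.
mass of H2C2O4 = 0.001767 x 90.03 = 0.1591 g.
% purity = 0.1591 / 0.4754 x 100 = 33.5%.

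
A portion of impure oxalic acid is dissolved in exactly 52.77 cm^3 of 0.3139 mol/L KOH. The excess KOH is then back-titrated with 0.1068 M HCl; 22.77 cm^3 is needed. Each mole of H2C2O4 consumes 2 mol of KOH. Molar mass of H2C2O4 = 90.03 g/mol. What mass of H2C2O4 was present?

Total n(KOH) added = 0.3139 x 0.05277 = 0.01656 mol.
n(HCl) used = 0.1068 x 0.02277 = 0.002432 mol, which equals the excess n(KOH).
So n(KOH) consumed by the sample = 0.01656 - 0.002432 = 0.01413 mol.
n(H2C2O4) = 0.01413 / 2 = 0.007066 mol.
mass = 0.007066 mol x 90.03 g/mol = 0.636 g.

0.636 g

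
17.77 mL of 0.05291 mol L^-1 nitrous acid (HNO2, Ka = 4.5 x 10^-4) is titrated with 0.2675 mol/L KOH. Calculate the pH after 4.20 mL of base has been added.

11.92

n(acid) = 0.05291 x 0.01777 = 0.0009402 mol; n(KOH) added = 0.2675 x 0.004200 = 0.001124 mol.
Base is in excess by 0.001124 - 0.0009402 = 0.0001833 mol in a total volume of 0.02197 L.
[OH^-] = 0.0001833/0.02197 = 0.008343 M, so pOH = 2.08 and pH = 14.00 - 2.08 = 11.92.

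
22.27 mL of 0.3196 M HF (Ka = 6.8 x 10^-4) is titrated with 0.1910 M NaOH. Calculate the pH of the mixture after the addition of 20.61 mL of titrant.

Initial n(HF) = 0.3196 x 0.02227 = 0.007117 mol.
n(NaOH) added = 0.1910 x 0.02061 = 0.003937 mol, converting that many moles of HF to F-.
Remaining n(HF) = 0.003181 mol; n(F-) = 0.003937 mol.
By Henderson-Hasselbalch, pH = pKa + log([A^-]/[HA]) = 3.17 + log(0.003937/0.003181) = 3.17 + (+0.09) = 3.26.

3.26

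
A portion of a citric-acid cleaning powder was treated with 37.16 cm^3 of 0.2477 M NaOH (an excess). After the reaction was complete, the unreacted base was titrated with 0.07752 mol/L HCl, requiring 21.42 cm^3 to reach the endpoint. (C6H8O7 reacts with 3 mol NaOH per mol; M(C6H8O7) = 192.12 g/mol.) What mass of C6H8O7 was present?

Total n(NaOH) added = 0.2477 x 0.03716 = 0.009205 mol.
n(HCl) used = 0.07752 x 0.02142 = 0.001660 mol, which equals the excess n(NaOH).
So n(NaOH) consumed by the sample = 0.009205 - 0.001660 = 0.007544 mol.
n(C6H8O7) = 0.007544 / 3 = 0.002515 mol.
mass = 0.002515 mol x 192.12 g/mol = 0.483 g.

0.483 g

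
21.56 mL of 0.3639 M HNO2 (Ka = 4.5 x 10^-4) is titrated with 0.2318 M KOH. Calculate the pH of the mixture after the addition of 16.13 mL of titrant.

3.31

Initial n(HNO2) = 0.3639 x 0.02156 = 0.007846 mol.
n(KOH) added = 0.2318 x 0.01613 = 0.003739 mol, converting that many moles of HNO2 to NO2-.
Remaining n(HNO2) = 0.004107 mol; n(NO2-) = 0.003739 mol.
By Henderson-Hasselbalch, pH = pKa + log([A^-]/[HA]) = 3.35 + log(0.003739/0.004107) = 3.35 + (-0.04) = 3.31.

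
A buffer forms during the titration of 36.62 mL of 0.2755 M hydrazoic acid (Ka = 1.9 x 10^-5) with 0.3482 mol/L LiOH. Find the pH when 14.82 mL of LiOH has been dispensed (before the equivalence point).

4.74

Initial n(HN3) = 0.2755 x 0.03662 = 0.01009 mol.
n(LiOH) added = 0.3482 x 0.01482 = 0.005160 mol, converting that many moles of HN3 to N3-.
Remaining n(HN3) = 0.004928 mol; n(N3-) = 0.005160 mol.
By Henderson-Hasselbalch, pH = pKa + log([A^-]/[HA]) = 4.72 + log(0.005160/0.004928) = 4.72 + (+0.02) = 4.74.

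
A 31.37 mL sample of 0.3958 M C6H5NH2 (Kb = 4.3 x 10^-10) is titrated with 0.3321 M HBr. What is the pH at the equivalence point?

n(C6H5NH2) = 0.3958 x 0.03137 = 0.01242 mol; V(HBr) at equivalence = 0.01242/0.3321 = 0.03739 L.
At equivalence the base is fully converted to C6H5NH3+; total volume = 0.06876 L, so [C6H5NH3+] = 0.01242/0.06876 = 0.1806 M.
Ka(C6H5NH3+) = Kw/Kb = 1.0e-14 / 4.3 x 10^-10 = 2.33e-5.
[H^+] = sqrt(Ka x [C6H5NH3+]) = sqrt(2.33e-5 x 0.1806) = 0.00205 M.
pH = -log(0.00205) = 2.69.

2.69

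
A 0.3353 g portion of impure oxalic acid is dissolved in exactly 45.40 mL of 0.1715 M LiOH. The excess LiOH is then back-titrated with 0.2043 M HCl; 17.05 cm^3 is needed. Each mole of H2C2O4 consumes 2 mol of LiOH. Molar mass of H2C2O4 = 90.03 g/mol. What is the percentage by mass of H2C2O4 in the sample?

Total n(LiOH) added = 0.1715 x 0.04540 = 0.007786 mol.
n(HCl) used = 0.2043 x 0.01705 = 0.003483 mol, which equals the excess n(LiOH).
So n(LiOH) consumed by the sample = 0.007786 - 0.003483 = 0.004303 mol.
n(H2C2O4) = 0.004303 / 2 = 0.002151 mol.
mass H2C2O4 = 0.002151 x 90.03 = 0.1937 g, so %H2C2O4 = 0.1937/0.3353 x 100 = 57.8%.

57.8%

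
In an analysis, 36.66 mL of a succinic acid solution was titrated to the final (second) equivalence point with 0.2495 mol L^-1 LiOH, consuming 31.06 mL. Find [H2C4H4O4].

n(LiOH) = 0.2495 x 0.03106 = 0.007749 mol.
At the final (second) equivalence point, 2 mol OH^- react per mol H2C4H4O4, so n(H2C4H4O4) = 0.007749 / 2 = 0.003875 mol.
[H2C4H4O4] = 0.003875 / 0.03666 L = 0.106 M.

0.106 M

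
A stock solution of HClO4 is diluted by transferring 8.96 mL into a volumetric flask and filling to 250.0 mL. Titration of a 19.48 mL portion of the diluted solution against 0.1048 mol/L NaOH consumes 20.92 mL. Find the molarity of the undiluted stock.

3.14 M

n(NaOH) = 0.1048 x 0.02092 = 0.002192 mol.
n(HClO4) in the aliquot = 0.002192 mol.
[diluted HClO4] = 0.002192 / 0.01948 = 0.1125 M.
Dilution factor = 250.0/8.960 = 27.90, so [stock] = 0.1125 x 27.90 = 3.14 M.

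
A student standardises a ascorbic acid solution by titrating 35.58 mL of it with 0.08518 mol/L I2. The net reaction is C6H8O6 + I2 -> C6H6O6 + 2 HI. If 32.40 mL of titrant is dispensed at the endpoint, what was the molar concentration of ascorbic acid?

n(I2) = 0.08518 x 0.03240 = 0.002760 mol.
From the balanced equation, 1 mol I2 reacts with 1 mol ascorbic acid, so n(ascorbic acid) = 0.002760 x 1/1 = 0.002760 mol.
[ascorbic acid] = 0.002760 / 0.03558 L = 0.0776 M.

0.0776 M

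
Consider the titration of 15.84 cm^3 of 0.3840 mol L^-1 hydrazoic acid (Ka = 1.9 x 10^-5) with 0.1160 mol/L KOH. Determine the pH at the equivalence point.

8.84

n(HN3) = 0.3840 x 0.01584 = 0.006083 mol; V(KOH) at equivalence = 0.006083/0.1160 = 0.05244 L.
At equivalence all the acid is converted to N3-; total volume = 0.01584 + 0.05244 = 0.06828 L, so [N3-] = 0.006083/0.06828 = 0.08909 M.
Kb = Kw/Ka = 1.0e-14 / 1.9 x 10^-5 = 5.26e-10.
[OH^-] = sqrt(Kb x [N3-]) = sqrt(5.26e-10 x 0.08909) = 6.85e-6 M.
pOH = 5.16, so pH = 14.00 - 5.16 = 8.84.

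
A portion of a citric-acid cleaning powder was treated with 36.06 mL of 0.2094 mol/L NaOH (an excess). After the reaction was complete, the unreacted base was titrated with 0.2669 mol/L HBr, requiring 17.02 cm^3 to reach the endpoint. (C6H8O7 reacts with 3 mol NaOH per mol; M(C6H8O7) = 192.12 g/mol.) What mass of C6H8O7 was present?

0.193 g

Total n(NaOH) added = 0.2094 x 0.03606 = 0.007551 mol.
n(HBr) used = 0.2669 x 0.01702 = 0.004543 mol, which equals the excess n(NaOH).
So n(NaOH) consumed by the sample = 0.007551 - 0.004543 = 0.003008 mol.
n(C6H8O7) = 0.003008 / 3 = 0.001003 mol.
mass = 0.001003 mol x 192.12 g/mol = 0.193 g.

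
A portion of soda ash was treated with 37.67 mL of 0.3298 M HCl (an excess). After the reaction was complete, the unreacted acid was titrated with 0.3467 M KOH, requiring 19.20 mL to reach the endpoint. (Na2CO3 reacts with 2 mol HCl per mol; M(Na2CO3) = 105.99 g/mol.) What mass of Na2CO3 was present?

Total n(HCl) added = 0.3298 x 0.03767 = 0.01242 mol.
n(KOH) used = 0.3467 x 0.01920 = 0.006657 mol, which equals the excess n(HCl).
So n(HCl) consumed by the sample = 0.01242 - 0.006657 = 0.005767 mol.
n(Na2CO3) = 0.005767 / 2 = 0.002883 mol.
mass = 0.002883 mol x 105.99 g/mol = 0.306 g.

0.306 g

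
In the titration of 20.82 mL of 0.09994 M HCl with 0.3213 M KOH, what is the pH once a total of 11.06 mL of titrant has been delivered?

n(acid) = 0.09994 x 0.02082 = 0.002081 mol; n(KOH) added = 0.3213 x 0.01106 = 0.003554 mol.
Base is in excess by 0.003554 - 0.002081 = 0.001473 mol in a total volume of 0.03188 L.
[OH^-] = 0.001473/0.03188 = 0.04620 M, so pOH = 1.34 and pH = 14.00 - 1.34 = 12.66.

12.66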